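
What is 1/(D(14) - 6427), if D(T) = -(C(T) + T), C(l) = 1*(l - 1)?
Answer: -1/6454 ≈ -0.00015494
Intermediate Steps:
C(l) = -1 + l (C(l) = 1*(-1 + l) = -1 + l)
D(T) = 1 - 2*T (D(T) = -((-1 + T) + T) = -(-1 + 2*T) = 1 - 2*T)
1/(D(14) - 6427) = 1/((1 - 2*14) - 6427) = 1/((1 - 28) - 6427) = 1/(-27 - 6427) = 1/(-6454) = -1/6454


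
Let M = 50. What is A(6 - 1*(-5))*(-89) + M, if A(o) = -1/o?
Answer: 639/11 ≈ 58.091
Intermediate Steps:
A(6 - 1*(-5))*(-89) + M = -1/(6 - 1*(-5))*(-89) + 50 = -1/(6 + 5)*(-89) + 50 = -1/11*(-89) + 50 = 89/11 + 50 = 639/11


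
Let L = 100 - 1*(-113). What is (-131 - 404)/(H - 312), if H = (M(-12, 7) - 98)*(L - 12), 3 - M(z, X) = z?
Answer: 107/3399 ≈ 0.031480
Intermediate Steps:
M(z, X) = 3 - z
L = 213 (L = 100 + 113 = 213)
H = -16683 (H = ((3 - 1*(-12)) - 98)*(213 - 12) = ((3 + 12) - 98)*201 = (15 - 98)*201 = -83*201 = -16683)
(-131 - 404)/(H - 312) = (-131 - 404)/(-16683 - 312) = -535/(-16995) = -535*(-1/16995) = 107/3399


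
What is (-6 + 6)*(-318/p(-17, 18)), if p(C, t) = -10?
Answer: 0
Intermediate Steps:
(-6 + 6)*(-318/p(-17, 18)) = (-6 + 6)*(-318/(-10)) = 0*(-318*(-⅒)) = 0*(159/5) = 0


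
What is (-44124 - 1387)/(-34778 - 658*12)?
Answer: 45511/42674 ≈ 1.0665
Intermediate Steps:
(-44124 - 1387)/(-34778 - 658*12) = -45511/(-34778 - 7896) = -45511/(-42674) = -45511*(-1/42674) = 45511/42674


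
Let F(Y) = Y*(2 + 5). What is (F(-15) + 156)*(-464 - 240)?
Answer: -35904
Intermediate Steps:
F(Y) = 7*Y (F(Y) = Y*7 = 7*Y)
(F(-15) + 156)*(-464 - 240) = (7*(-15) + 156)*(-464 - 240) = (-105 + 156)*(-704) = 51*(-704) = -35904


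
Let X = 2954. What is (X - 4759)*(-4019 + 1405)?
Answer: 4718270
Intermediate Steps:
(X - 4759)*(-4019 + 1405) = (2954 - 4759)*(-4019 + 1405) = -1805*(-2614) = 4718270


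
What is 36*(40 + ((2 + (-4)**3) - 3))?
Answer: -900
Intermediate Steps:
36*(40 + ((2 + (-4)**3) - 3)) = 36*(40 + ((2 - 64) - 3)) = 36*(40 + (-62 - 3)) = 36*(40 - 65) = 36*(-25) = -900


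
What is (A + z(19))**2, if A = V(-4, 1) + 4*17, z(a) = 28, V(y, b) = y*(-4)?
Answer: 12544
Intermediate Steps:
V(y, b) = -4*y
A = 84 (A = -4*(-4) + 4*17 = 16 + 68 = 84)
(A + z(19))**2 = (84 + 28)**2 = 112**2 = 12544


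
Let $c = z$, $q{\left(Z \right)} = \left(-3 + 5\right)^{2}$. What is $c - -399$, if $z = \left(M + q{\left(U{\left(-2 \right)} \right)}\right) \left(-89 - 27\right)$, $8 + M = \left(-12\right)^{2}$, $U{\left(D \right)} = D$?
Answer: $-15841$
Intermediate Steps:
$q{\left(Z \right)} = 4$ ($q{\left(Z \right)} = 2^{2} = 4$)
$M = 136$ ($M = -8 + \left(-12\right)^{2} = -8 + 144 = 136$)
$z = -16240$ ($z = \left(136 + 4\right) \left(-89 - 27\right) = 140 \left(-116\right) = -16240$)
$c = -16240$
$c - -399 = -16240 - -399 = -16240 + 399 = -15841$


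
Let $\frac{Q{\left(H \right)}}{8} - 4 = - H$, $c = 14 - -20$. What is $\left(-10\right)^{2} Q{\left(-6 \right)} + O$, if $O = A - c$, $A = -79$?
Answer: $7887$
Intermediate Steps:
$c = 34$ ($c = 14 + 20 = 34$)
$Q{\left(H \right)} = 32 - 8 H$ ($Q{\left(H \right)} = 32 + 8 \left(- H\right) = 32 - 8 H$)
$O = -113$ ($O = -79 - 34 = -113$)
$\left(-10\right)^{2} Q{\left(-6 \right)} + O = \left(-10\right)^{2} \left(32 - -48\right) - 113 = 100 \left(32 + 48\right) - 113 = 100 \cdot 80 - 113 = 8000 - 113 = 7887$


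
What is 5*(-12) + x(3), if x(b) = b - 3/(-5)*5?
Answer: -54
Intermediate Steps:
x(b) = 3 + b (x(b) = b - 3*(-⅕)*5 = b + (⅗)*5 = b + 3 = 3 + b)
5*(-12) + x(3) = 5*(-12) + (3 + 3) = -60 + 6 = -54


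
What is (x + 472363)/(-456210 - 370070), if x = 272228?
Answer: -744591/826280 ≈ -0.90114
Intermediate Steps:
(x + 472363)/(-456210 - 370070) = (272228 + 472363)/(-456210 - 370070) = 744591/(-826280) = 744591*(-1/826280) = -744591/826280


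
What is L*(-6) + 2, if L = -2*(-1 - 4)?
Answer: -58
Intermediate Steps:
L = 10 (L = -2*(-5) = 10)
L*(-6) + 2 = 10*(-6) + 2 = -60 + 2 = -58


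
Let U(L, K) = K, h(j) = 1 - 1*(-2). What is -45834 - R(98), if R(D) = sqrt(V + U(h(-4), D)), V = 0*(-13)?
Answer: -45834 - 7*sqrt(2) ≈ -45844.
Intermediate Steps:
h(j) = 3 (h(j) = 1 + 2 = 3)
V = 0
R(D) = sqrt(D) (R(D) = sqrt(0 + D) = sqrt(D))
-45834 - R(98) = -45834 - sqrt(98) = -45834 - 7*sqrt(2)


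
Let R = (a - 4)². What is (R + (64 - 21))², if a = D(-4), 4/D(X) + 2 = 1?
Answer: 11449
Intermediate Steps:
D(X) = -4 (D(X) = 4/(-2 + 1) = 4/(-1) = 4*(-1) = -4)
a = -4
R = 64 (R = (-4 - 4)² = (-8)² = 64)
(R + (64 - 21))² = (64 + (64 - 21))² = (64 + 43)² = 107² = 11449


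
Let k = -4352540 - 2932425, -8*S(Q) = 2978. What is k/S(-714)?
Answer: 29139860/1489 ≈ 19570.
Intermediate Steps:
S(Q) = -1489/4 (S(Q) = -⅛*2978 = -1489/4)
k = -7284965
k/S(-714) = -7284965/(-1489/4) = -7284965*(-4/1489) = 29139860/1489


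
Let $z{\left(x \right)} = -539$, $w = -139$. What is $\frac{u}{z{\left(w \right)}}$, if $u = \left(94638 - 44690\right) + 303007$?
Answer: $- \frac{352955}{539} \approx -654.83$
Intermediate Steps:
$u = 352955$ ($u = 49948 + 303007 = 352955$)
$\frac{u}{z{\left(w \right)}} = \frac{352955}{-539} = 352955 \left(- \frac{1}{539}\right) = - \frac{352955}{539}$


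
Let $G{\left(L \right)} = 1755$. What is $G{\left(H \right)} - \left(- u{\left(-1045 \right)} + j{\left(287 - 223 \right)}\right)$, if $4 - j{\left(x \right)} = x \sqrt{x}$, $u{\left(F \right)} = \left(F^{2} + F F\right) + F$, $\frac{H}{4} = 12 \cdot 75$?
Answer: $2185268$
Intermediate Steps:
$H = 3600$ ($H = 4 \cdot 12 \cdot 75 = 4 \cdot 900 = 3600$)
$u{\left(F \right)} = F + 2 F^{2}$ ($u{\left(F \right)} = \left(F^{2} + F^{2}\right) + F = 2 F^{2} + F = F + 2 F^{2}$)
$j{\left(x \right)} = 4 - x^{\frac{3}{2}}$ ($j{\left(x \right)} = 4 - x \sqrt{x} = 4 - x^{\frac{3}{2}}$)
$G{\left(H \right)} - \left(- u{\left(-1045 \right)} + j{\left(287 - 223 \right)}\right) = 1755 - \left(4 - \left(287 - 223\right)^{\frac{3}{2}} + 1045 \left(1 + 2 \left(-1045\right)\right)\right) = 1755 - \left(4 - \left(287 - 223\right)^{\frac{3}{2}} + 1045 \left(1 - 2090\right)\right) = 1755 - \left(-2183001 - 512\right) = 1755 + \left(2183005 - \left(4 - 512\right)\right) = 1755 + \left(2183005 - -508\right) = 1755 + \left(2183005 + 508\right) = 1755 + 2183513 = 2185268$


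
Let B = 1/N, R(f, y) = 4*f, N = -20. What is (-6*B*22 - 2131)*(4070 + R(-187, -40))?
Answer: -35286284/5 ≈ -7.0573e+6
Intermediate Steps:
B = -1/20 (B = 1/(-20) = -1/20 ≈ -0.050000)
(-6*B*22 - 2131)*(4070 + R(-187, -40)) = (-6*(-1/20)*22 - 2131)*(4070 + 4*(-187)) = ((3/10)*22 - 2131)*(4070 - 748) = (33/5 - 2131)*3322 = -10622/5*3322 = -35286284/5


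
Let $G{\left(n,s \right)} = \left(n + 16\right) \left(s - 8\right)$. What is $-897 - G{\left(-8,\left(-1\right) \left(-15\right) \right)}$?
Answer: $-953$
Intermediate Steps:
$G{\left(n,s \right)} = \left(-8 + s\right) \left(16 + n\right)$ ($G{\left(n,s \right)} = \left(16 + n\right) \left(-8 + s\right) = \left(-8 + s\right) \left(16 + n\right)$)
$-897 - G{\left(-8,\left(-1\right) \left(-15\right) \right)} = -897 - \left(-128 - -64 + 16 \left(\left(-1\right) \left(-15\right)\right) - 8 \left(\left(-1\right) \left(-15\right)\right)\right) = -897 - \left(-128 + 64 + 16 \cdot 15 - 120\right) = -897 - \left(-128 + 64 + 240 - 120\right) = -897 - 56 = -953$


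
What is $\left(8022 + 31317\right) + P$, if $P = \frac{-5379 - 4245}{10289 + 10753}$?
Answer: $\frac{137960269}{3507} \approx 39339.0$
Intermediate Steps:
$P = - \frac{1604}{3507}$ ($P = - \frac{9624}{21042} = \left(-9624\right) \frac{1}{21042} = - \frac{1604}{3507} \approx -0.45737$)
$\left(8022 + 31317\right) + P = \left(8022 + 31317\right) - \frac{1604}{3507} = 39339 - \frac{1604}{3507} = \frac{137960269}{3507}$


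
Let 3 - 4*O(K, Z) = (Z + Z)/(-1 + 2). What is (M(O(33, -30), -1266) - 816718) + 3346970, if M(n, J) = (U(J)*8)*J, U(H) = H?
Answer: 15352300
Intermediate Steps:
O(K, Z) = ¾ - Z/2 (O(K, Z) = ¾ - (Z + Z)/(4*(-1 + 2)) = ¾ - 2*Z/(4*1) = ¾ - 2*Z/4 = ¾ - Z/2)
M(n, J) = 8*J² (M(n, J) = (J*8)*J = (8*J)*J = 8*J²)
(M(O(33, -30), -1266) - 816718) + 3346970 = (8*(-1266)² - 816718) + 3346970 = (8*1602756 - 816718) + 3346970 = (12822048 - 816718) + 3346970 = 12005330 + 3346970 = 15352300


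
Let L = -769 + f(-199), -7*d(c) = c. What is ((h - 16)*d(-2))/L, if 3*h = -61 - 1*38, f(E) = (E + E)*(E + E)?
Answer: -14/157635 ≈ -8.8813e-5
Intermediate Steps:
f(E) = 4*E² (f(E) = (2*E)*(2*E) = 4*E²)
d(c) = -c/7
L = 157635 (L = -769 + 4*(-199)² = -769 + 4*39601 = -769 + 158404 = 157635)
h = -33 (h = (-61 - 1*38)/3 = (-61 - 38)/3 = (⅓)*(-99) = -33)
((h - 16)*d(-2))/L = ((-33 - 16)*(-⅐*(-2)))/157635 = -49*2/7*(1/157635) = -14*1/157635 = -14/157635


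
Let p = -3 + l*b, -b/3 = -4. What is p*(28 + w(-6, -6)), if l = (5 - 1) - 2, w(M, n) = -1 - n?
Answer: 693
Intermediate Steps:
b = 12 (b = -3*(-4) = 12)
l = 2 (l = 4 - 2 = 2)
p = 21 (p = -3 + 2*12 = -3 + 24 = 21)
p*(28 + w(-6, -6)) = 21*(28 + (-1 - 1*(-6))) = 21*(28 + (-1 + 6)) = 21*(28 + 5) = 21*33 = 693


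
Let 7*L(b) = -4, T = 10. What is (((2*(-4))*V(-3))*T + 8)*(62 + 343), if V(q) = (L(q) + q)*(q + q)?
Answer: -4837320/7 ≈ -6.9105e+5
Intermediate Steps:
L(b) = -4/7 (L(b) = (1/7)*(-4) = -4/7)
V(q) = 2*q*(-4/7 + q) (V(q) = (-4/7 + q)*(q + q) = (-4/7 + q)*(2*q) = 2*q*(-4/7 + q))
(((2*(-4))*V(-3))*T + 8)*(62 + 343) = (((2*(-4))*((2/7)*(-3)*(-4 + 7*(-3))))*10 + 8)*(62 + 343) = (-16*(-3)*(-4 - 21)/7*10 + 8)*405 = (-16*(-3)*(-25)/7*10 + 8)*405 = (-8*150/7*10 + 8)*405 = (-1200/7*10 + 8)*405 = (-12000/7 + 8)*405 = -11944/7*405 = -4837320/7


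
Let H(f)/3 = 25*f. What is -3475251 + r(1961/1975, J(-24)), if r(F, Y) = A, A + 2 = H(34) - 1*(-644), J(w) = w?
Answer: -3472059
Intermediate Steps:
H(f) = 75*f (H(f) = 3*(25*f) = 75*f)
A = 3192 (A = -2 + (75*34 - 1*(-644)) = -2 + (2550 + 644) = -2 + 3194 = 3192)
r(F, Y) = 3192
-3475251 + r(1961/1975, J(-24)) = -3475251 + 3192 = -3472059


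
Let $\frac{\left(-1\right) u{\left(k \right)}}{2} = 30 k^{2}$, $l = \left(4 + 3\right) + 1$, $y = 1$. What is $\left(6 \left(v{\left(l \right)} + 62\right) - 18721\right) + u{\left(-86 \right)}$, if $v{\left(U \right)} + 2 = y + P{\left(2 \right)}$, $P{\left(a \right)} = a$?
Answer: $-462103$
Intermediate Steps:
$l = 8$ ($l = 7 + 1 = 8$)
$v{\left(U \right)} = 1$ ($v{\left(U \right)} = -2 + \left(1 + 2\right) = -2 + 3 = 1$)
$u{\left(k \right)} = - 60 k^{2}$ ($u{\left(k \right)} = - 2 \cdot 30 k^{2} = - 60 k^{2}$)
$\left(6 \left(v{\left(l \right)} + 62\right) - 18721\right) + u{\left(-86 \right)} = \left(6 \left(1 + 62\right) - 18721\right) - 60 \left(-86\right)^{2} = \left(6 \cdot 63 - 18721\right) - 443760 = \left(378 - 18721\right) - 443760 = -18343 - 443760 = -462103$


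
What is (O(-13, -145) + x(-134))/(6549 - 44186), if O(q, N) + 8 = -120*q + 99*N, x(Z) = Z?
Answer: 12937/37637 ≈ 0.34373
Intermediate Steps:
O(q, N) = -8 - 120*q + 99*N (O(q, N) = -8 + (-120*q + 99*N) = -8 - 120*q + 99*N)
(O(-13, -145) + x(-134))/(6549 - 44186) = ((-8 - 120*(-13) + 99*(-145)) - 134)/(6549 - 44186) = ((-8 + 1560 - 14355) - 134)/(-37637) = (-12803 - 134)*(-1/37637) = -12937*(-1/37637) = 12937/37637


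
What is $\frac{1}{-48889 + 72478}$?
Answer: $\frac{1}{23589} \approx 4.2393 \cdot 10^{-5}$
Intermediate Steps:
$\frac{1}{-48889 + 72478} = \frac{1}{23589}$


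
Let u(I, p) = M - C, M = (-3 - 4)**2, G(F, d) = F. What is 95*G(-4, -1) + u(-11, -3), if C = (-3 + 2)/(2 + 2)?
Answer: -1323/4 ≈ -330.75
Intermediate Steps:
C = -1/4 ≈ -0.25000
M = 49 (M = (-7)**2 = 49)
u(I, p) = 197/4 (u(I, p) = 49 - 1*(-1/4) = 49 + 1/4 = 197/4)
95*G(-4, -1) + u(-11, -3) = 95*(-4) + 197/4 = -380 + 197/4 = -1323/4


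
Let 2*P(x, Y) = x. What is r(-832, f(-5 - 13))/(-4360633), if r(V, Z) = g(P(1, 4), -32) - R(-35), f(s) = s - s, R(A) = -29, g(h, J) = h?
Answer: -59/8721266 ≈ -6.7651e-6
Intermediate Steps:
P(x, Y) = x/2
f(s) = 0
r(V, Z) = 59/2 (r(V, Z) = (1/2)*1 - 1*(-29) = 1/2 + 29 = 59/2)
r(-832, f(-5 - 13))/(-4360633) = (59/2)/(-4360633) = (59/2)*(-1/4360633) = -59/8721266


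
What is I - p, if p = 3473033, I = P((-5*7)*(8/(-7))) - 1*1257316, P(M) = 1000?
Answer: -4729349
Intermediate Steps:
I = -1256316 (I = 1000 - 1*1257316 = 1000 - 1257316 = -1256316)
I - p = -1256316 - 1*3473033 = -1256316 - 3473033 = -4729349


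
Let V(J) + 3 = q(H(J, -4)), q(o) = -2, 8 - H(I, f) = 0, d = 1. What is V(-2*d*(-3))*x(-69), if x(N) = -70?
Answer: 350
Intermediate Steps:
H(I, f) = 8 (H(I, f) = 8 - 1*0 = 8 + 0 = 8)
V(J) = -5 (V(J) = -3 - 2 = -5)
V(-2*d*(-3))*x(-69) = -5*(-70) = 350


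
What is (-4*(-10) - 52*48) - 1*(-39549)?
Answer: 37093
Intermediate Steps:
(-4*(-10) - 52*48) - 1*(-39549) = (40 - 2496) + 39549 = -2456 + 39549 = 37093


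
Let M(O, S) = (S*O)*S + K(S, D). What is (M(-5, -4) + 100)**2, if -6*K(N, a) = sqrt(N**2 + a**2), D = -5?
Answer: (120 - sqrt(41))**2/36 ≈ 358.45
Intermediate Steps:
K(N, a) = -sqrt(N**2 + a**2)/6
M(O, S) = -sqrt(25 + S**2)/6 + O*S**2 (M(O, S) = (S*O)*S - sqrt(S**2 + (-5)**2)/6 = (O*S)*S - sqrt(S**2 + 25)/6 = O*S**2 - sqrt(25 + S**2)/6 = -sqrt(25 + S**2)/6 + O*S**2)
(M(-5, -4) + 100)**2 = ((-sqrt(25 + (-4)**2)/6 - 5*(-4)**2) + 100)**2 = ((-sqrt(25 + 16)/6 - 5*16) + 100)**2 = ((-sqrt(41)/6 - 80) + 100)**2 = ((-80 - sqrt(41)/6) + 100)**2 = (20 - sqrt(41)/6)**2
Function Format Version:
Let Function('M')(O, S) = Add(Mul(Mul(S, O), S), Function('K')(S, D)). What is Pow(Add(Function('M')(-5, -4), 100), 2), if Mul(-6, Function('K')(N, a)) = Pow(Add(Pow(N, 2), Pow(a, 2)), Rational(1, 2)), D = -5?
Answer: Mul(Rational(1, 36), Pow(Add(120, Mul(-1, Pow(41, Rational(1, 2)))), 2)) ≈ 358.45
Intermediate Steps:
Function('K')(N, a) = Mul(Rational(-1, 6), Pow(Add(Pow(N, 2), Pow(a, 2)), Rational(1, 2)))
Function('M')(O, S) = Add(Mul(Rational(-1, 6), Pow(Add(25, Pow(S, 2)), Rational(1, 2))), Mul(O, Pow(S, 2))) (Function('M')(O, S) = Add(Mul(Mul(S, O), S), Mul(Rational(-1, 6), Pow(Add(Pow(S, 2), Pow(-5, 2)), Rational(1, 2)))) = Add(Mul(Mul(O, S), S), Mul(Rational(-1, 6), Pow(Add(Pow(S, 2), 25), Rational(1, 2)))) = Add(Mul(O, Pow(S, 2)), Mul(Rational(-1, 6), Pow(Add(25, Pow(S, 2)), Rational(1, 2)))) = Add(Mul(Rational(-1, 6), Pow(Add(25, Pow(S, 2)), Rational(1, 2))), Mul(O, Pow(S, 2))))
Pow(Add(Function('M')(-5, -4), 100), 2) = Pow(Add(Add(Mul(Rational(-1, 6), Pow(Add(25, Pow(-4, 2)), Rational(1, 2))), Mul(-5, Pow(-4, 2))), 100), 2) = Pow(Add(Add(Mul(Rational(-1, 6), Pow(Add(25, 16), Rational(1, 2))), Mul(-5, 16)), 100), 2) = Pow(Add(Add(Mul(Rational(-1, 6), Pow(41, Rational(1, 2))), -80), 100), 2) = Pow(Add(Add(-80, Mul(Rational(-1, 6), Pow(41, Rational(1, 2)))), 100), 2) = Pow(Add(20, Mul(Rational(-1, 6), Pow(41, Rational(1, 2)))), 2)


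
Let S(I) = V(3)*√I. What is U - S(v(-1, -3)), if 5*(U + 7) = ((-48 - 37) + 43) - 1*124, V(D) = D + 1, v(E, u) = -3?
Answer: -201/5 - 4*I*√3 ≈ -40.2 - 6.9282*I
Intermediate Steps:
V(D) = 1 + D
S(I) = 4*√I (S(I) = (1 + 3)*√I = 4*√I)
U = -201/5 (U = -7 + (((-48 - 37) + 43) - 1*124)/5 = -7 + ((-85 + 43) - 124)/5 = -7 + (-42 - 124)/5 = -7 + (⅕)*(-166) = -7 - 166/5 = -201/5 ≈ -40.200)
U - S(v(-1, -3)) = -201/5 - 4*√(-3) = -201/5 - 4*I*√3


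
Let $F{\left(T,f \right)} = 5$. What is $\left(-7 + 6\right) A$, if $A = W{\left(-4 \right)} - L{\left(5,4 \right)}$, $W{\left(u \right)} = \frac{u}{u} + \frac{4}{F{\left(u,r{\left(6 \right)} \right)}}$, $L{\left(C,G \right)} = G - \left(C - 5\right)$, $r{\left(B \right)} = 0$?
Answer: $\frac{11}{5} \approx 2.2$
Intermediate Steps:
$L{\left(C,G \right)} = 5 + G - C$ ($L{\left(C,G \right)} = G - \left(C - 5\right) = G - \left(-5 + C\right) = 5 + G - C$)
$W{\left(u \right)} = \frac{9}{5}$ ($W{\left(u \right)} = \frac{u}{u} + \frac{4}{5} = 1 + 4 \cdot \frac{1}{5} = 1 + \frac{4}{5} = \frac{9}{5}$)
$A = - \frac{11}{5}$ ($A = \frac{9}{5} - \left(5 + 4 - 5\right) = \frac{9}{5} - 4 = - \frac{11}{5} \approx -2.2$)
$\left(-7 + 6\right) A = \left(-7 + 6\right) \left(- \frac{11}{5}\right) = \left(-1\right) \left(- \frac{11}{5}\right) = \frac{11}{5}$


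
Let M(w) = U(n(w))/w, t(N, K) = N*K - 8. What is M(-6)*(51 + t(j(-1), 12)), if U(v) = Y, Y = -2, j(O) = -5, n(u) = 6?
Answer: -17/3 ≈ -5.6667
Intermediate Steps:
U(v) = -2
t(N, K) = -8 + K*N (t(N, K) = K*N - 8 = -8 + K*N)
M(w) = -2/w
M(-6)*(51 + t(j(-1), 12)) = (-2/(-6))*(51 + (-8 + 12*(-5))) = (-2*(-⅙))*(51 + (-8 - 60)) = (51 - 68)/3 = (⅓)*(-17) = -17/3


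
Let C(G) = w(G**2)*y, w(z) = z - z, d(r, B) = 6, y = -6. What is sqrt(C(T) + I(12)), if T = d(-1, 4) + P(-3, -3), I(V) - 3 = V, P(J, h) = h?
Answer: sqrt(15) ≈ 3.8730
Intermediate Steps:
w(z) = 0
I(V) = 3 + V
T = 3 (T = 6 - 3 = 3)
C(G) = 0 (C(G) = 0*(-6) = 0)
sqrt(C(T) + I(12)) = sqrt(0 + (3 + 12)) = sqrt(0 + 15) = sqrt(15)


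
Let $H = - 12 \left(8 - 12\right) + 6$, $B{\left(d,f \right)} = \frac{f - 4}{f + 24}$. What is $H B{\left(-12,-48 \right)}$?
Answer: $117$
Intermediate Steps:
$B{\left(d,f \right)} = \frac{-4 + f}{24 + f}$
$H = 54$ ($H = - 12 \left(8 - 12\right) + 6 = \left(-12\right) \left(-4\right) + 6 = 48 + 6 = 54$)
$H B{\left(-12,-48 \right)} = 54 \frac{-4 - 48}{24 - 48} = 54 \frac{1}{-24} \left(-52\right) = 54 \left(\left(- \frac{1}{24}\right) \left(-52\right)\right) = 54 \cdot \frac{13}{6} = 117$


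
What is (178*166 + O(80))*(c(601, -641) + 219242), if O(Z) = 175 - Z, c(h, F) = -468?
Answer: 6485117682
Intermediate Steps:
(178*166 + O(80))*(c(601, -641) + 219242) = (178*166 + (175 - 1*80))*(-468 + 219242) = (29548 + (175 - 80))*218774 = (29548 + 95)*218774 = 29643*218774 = 6485117682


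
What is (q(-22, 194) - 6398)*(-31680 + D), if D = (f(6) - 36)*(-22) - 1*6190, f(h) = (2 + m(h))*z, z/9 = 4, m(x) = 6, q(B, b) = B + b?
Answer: 270295564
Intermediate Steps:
z = 36 (z = 9*4 = 36)
f(h) = 288 (f(h) = (2 + 6)*36 = 8*36 = 288)
D = -11734 (D = (288 - 36)*(-22) - 1*6190 = 252*(-22) - 6190 = -5544 - 6190 = -11734)
(q(-22, 194) - 6398)*(-31680 + D) = ((-22 + 194) - 6398)*(-31680 - 11734) = (172 - 6398)*(-43414) = -6226*(-43414) = 270295564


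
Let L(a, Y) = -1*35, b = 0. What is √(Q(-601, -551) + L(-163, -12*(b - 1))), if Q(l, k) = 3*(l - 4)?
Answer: 5*I*√74 ≈ 43.012*I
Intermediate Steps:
L(a, Y) = -35
Q(l, k) = -12 + 3*l (Q(l, k) = 3*(-4 + l) = -12 + 3*l)
√(Q(-601, -551) + L(-163, -12*(b - 1))) = √((-12 + 3*(-601)) - 35) = √((-12 - 1803) - 35) = √(-1815 - 35) = √(-1850) = 5*I*√74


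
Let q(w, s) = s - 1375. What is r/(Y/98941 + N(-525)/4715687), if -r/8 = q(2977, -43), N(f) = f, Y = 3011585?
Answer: 2646412194512824/7100820144935 ≈ 372.69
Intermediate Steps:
q(w, s) = -1375 + s
r = 11344 (r = -8*(-1375 - 43) = -8*(-1418) = 11344)
r/(Y/98941 + N(-525)/4715687) = 11344/(3011585/98941 - 525/4715687) = 11344/(14201640289870/466574787467) = 11344*(466574787467/14201640289870) = 2646412194512824/7100820144935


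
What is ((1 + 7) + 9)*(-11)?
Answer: -187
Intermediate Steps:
((1 + 7) + 9)*(-11) = (8 + 9)*(-11) = 17*(-11) = -187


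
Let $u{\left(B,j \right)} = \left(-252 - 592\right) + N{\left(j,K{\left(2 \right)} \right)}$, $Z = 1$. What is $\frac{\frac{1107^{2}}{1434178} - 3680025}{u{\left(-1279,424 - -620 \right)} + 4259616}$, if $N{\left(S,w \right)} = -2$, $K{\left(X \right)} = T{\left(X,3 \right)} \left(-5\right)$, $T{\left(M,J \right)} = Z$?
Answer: $- \frac{1759269889667}{2035944747020} \approx -0.86411$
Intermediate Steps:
$T{\left(M,J \right)} = 1$
$K{\left(X \right)} = -5$ ($K{\left(X \right)} = 1 \left(-5\right) = -5$)
$u{\left(B,j \right)} = -846$ ($u{\left(B,j \right)} = \left(-252 - 592\right) - 2 = -844 - 2 = -846$)
$\frac{\frac{1107^{2}}{1434178} - 3680025}{u{\left(-1279,424 - -620 \right)} + 4259616} = \frac{\frac{1107^{2}}{1434178} - 3680025}{-846 + 4259616} = \frac{1225449 \cdot \frac{1}{1434178} - 3680025}{4258770} = \left(\frac{1225449}{1434178} - 3680025\right) \frac{1}{4258770} = \left(- \frac{5277809669001}{1434178}\right) \frac{1}{4258770} = - \frac{1759269889667}{2035944747020}$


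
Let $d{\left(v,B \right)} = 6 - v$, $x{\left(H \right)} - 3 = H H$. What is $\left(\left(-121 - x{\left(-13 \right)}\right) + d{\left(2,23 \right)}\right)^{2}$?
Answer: $83521$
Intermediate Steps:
$x{\left(H \right)} = 3 + H^{2}$ ($x{\left(H \right)} = 3 + H H = 3 + H^{2}$)
$\left(\left(-121 - x{\left(-13 \right)}\right) + d{\left(2,23 \right)}\right)^{2} = \left(\left(-121 - \left(3 + \left(-13\right)^{2}\right)\right) + \left(6 - 2\right)\right)^{2} = \left(\left(-121 - \left(3 + 169\right)\right) + \left(6 - 2\right)\right)^{2} = \left(\left(-121 - 172\right) + 4\right)^{2} = \left(-293 + 4\right)^{2} = \left(-289\right)^{2} = 83521$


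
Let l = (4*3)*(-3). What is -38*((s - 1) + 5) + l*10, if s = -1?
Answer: -474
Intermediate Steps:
l = -36 (l = 12*(-3) = -36)
-38*((s - 1) + 5) + l*10 = -38*((-1 - 1) + 5) - 36*10 = -38*(-2 + 5) - 360 = -38*3 - 360 = -114 - 360 = -474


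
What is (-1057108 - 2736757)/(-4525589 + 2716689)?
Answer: 758773/361780 ≈ 2.0973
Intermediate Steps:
(-1057108 - 2736757)/(-4525589 + 2716689) = -3793865/(-1808900) = -3793865*(-1/1808900) = 758773/361780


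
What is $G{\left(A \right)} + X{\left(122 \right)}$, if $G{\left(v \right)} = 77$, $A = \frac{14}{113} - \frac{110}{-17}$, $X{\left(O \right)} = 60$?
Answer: $137$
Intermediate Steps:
$A = \frac{12668}{1921}$ ($A = 14 \cdot \frac{1}{113} - - \frac{110}{17} = \frac{14}{113} + \frac{110}{17} = \frac{12668}{1921} \approx 6.5945$)
$G{\left(A \right)} + X{\left(122 \right)} = 77 + 60 = 137$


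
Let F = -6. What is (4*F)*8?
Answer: -192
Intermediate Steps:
(4*F)*8 = (4*(-6))*8 = -24*8 = -192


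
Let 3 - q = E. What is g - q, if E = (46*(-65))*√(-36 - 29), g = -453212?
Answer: -453215 - 2990*I*√65 ≈ -4.5322e+5 - 24106.0*I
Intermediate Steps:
E = -2990*I*√65 ≈ -24106.0*I
q = 3 + 2990*I*√65 (q = 3 - (-2990)*I*√65 = 3 + 2990*I*√65 ≈ 3.0 + 24106.0*I)
g - q = -453212 - (3 + 2990*I*√65) = -453212 + (-3 - 2990*I*√65) = -453215 - 2990*I*√65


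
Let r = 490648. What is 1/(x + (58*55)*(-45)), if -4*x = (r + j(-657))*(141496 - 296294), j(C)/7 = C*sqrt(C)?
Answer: 75950754904/1525375199320546824961 + 2135748006*I*sqrt(73)/1525375199320546824961 ≈ 4.9792e-11 + 1.1963e-11*I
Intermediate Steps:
j(C) = 7*C**(3/2) (j(C) = 7*(C*sqrt(C)) = 7*C**(3/2))
x = 18987832276 - 1067874003*I*sqrt(73)/2 (x = -(490648 + 7*(-657)**(3/2))*(141496 - 296294)/4 = -(490648 + 7*(-1971*I*sqrt(73)))*(-154798)/4 = -(490648 - 13797*I*sqrt(73))*(-154798)/4 = -(-75951329104 + 2135748006*I*sqrt(73))/4 = 18987832276 - 1067874003*I*sqrt(73)/2 ≈ 1.8988e+10 - 4.562e+9*I)
1/(x + (58*55)*(-45)) = 1/((18987832276 - 1067874003*I*sqrt(73)/2) + (58*55)*(-45)) = 1/((18987832276 - 1067874003*I*sqrt(73)/2) + 3190*(-45)) = 1/((18987832276 - 1067874003*I*sqrt(73)/2) - 143550) = 1/(18987688726 - 1067874003*I*sqrt(73)/2)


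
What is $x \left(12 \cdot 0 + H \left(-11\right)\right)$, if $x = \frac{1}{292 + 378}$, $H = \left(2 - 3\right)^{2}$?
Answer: $- \frac{11}{670} \approx -0.016418$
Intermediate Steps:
$H = 1$ ($H = \left(-1\right)^{2} = 1$)
$x = \frac{1}{670} \approx 0.0014925$
$x \left(12 \cdot 0 + H \left(-11\right)\right) = \frac{12 \cdot 0 + 1 \left(-11\right)}{670} = \frac{0 - 11}{670} = \frac{1}{670} \left(-11\right) = - \frac{11}{670}$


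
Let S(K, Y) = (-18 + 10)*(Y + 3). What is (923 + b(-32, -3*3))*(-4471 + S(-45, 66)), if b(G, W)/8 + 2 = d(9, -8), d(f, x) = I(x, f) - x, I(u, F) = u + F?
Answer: -4917517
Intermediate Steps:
I(u, F) = F + u
d(f, x) = f (d(f, x) = (f + x) - x = f)
b(G, W) = 56 (b(G, W) = -16 + 8*9 = -16 + 72 = 56)
S(K, Y) = -24 - 8*Y (S(K, Y) = -8*(3 + Y) = -24 - 8*Y)
(923 + b(-32, -3*3))*(-4471 + S(-45, 66)) = (923 + 56)*(-4471 + (-24 - 8*66)) = 979*(-4471 + (-24 - 528)) = 979*(-4471 - 552) = 979*(-5023) = -4917517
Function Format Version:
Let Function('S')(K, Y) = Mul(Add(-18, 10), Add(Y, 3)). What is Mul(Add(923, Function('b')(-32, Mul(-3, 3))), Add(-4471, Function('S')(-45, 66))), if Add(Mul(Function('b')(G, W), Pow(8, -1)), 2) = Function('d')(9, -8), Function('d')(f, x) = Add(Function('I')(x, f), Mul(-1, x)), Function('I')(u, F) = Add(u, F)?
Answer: -4917517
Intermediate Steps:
Function('I')(u, F) = Add(F, u)
Function('d')(f, x) = f (Function('d')(f, x) = Add(Add(f, x), Mul(-1, x)) = f)
Function('b')(G, W) = 56 (Function('b')(G, W) = Add(-16, Mul(8, 9)) = Add(-16, 72) = 56)
Function('S')(K, Y) = Add(-24, Mul(-8, Y)) (Function('S')(K, Y) = Mul(-8, Add(3, Y)) = Add(-24, Mul(-8, Y)))
Mul(Add(923, Function('b')(-32, Mul(-3, 3))), Add(-4471, Function('S')(-45, 66))) = Mul(Add(923, 56), Add(-4471, Add(-24, Mul(-8, 66)))) = Mul(979, Add(-4471, Add(-24, -528))) = Mul(979, Add(-4471, -552)) = Mul(979, -5023) = -4917517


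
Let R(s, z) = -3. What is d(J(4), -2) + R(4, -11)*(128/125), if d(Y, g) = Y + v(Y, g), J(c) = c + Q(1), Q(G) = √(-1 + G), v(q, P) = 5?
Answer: 741/125 ≈ 5.9280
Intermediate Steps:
J(c) = c (J(c) = c + √(-1 + 1) = c + √0 = c + 0 = c)
d(Y, g) = 5 + Y (d(Y, g) = Y + 5 = 5 + Y)
d(J(4), -2) + R(4, -11)*(128/125) = (5 + 4) - 384/125 = 9 - 384/125 = 741/125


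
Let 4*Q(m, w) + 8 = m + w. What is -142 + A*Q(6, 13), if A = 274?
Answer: 1223/2 ≈ 611.50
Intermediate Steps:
Q(m, w) = -2 + m/4 + w/4 (Q(m, w) = -2 + (m + w)/4 = -2 + (m/4 + w/4) = -2 + m/4 + w/4)
-142 + A*Q(6, 13) = -142 + 274*(-2 + (¼)*6 + (¼)*13) = -142 + 274*(-2 + 3/2 + 13/4) = -142 + 274*(11/4) = -142 + 1507/2 = 1223/2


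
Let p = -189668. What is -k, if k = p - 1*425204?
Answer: 614872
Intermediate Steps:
k = -614872 (k = -189668 - 1*425204 = -189668 - 425204 = -614872)
-k = -1*(-614872) = 614872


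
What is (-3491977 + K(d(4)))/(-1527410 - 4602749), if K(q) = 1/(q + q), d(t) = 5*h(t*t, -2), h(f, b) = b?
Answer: 69839541/122603180 ≈ 0.56964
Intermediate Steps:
d(t) = -10 (d(t) = 5*(-2) = -10)
K(q) = 1/(2*q)
(-3491977 + K(d(4)))/(-1527410 - 4602749) = (-3491977 + (½)/(-10))/(-1527410 - 4602749) = (-3491977 + (½)*(-⅒))/(-6130159) = (-3491977 - 1/20)*(-1/6130159) = -69839541/20*(-1/6130159) = 69839541/122603180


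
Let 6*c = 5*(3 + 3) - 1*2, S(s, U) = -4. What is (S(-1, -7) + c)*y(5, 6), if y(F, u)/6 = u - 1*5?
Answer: 4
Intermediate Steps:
y(F, u) = -30 + 6*u (y(F, u) = 6*(u - 1*5) = 6*(u - 5) = 6*(-5 + u) = -30 + 6*u)
c = 14/3 (c = (5*(3 + 3) - 1*2)/6 = (5*6 - 2)/6 = (30 - 2)/6 = (⅙)*28 = 14/3 ≈ 4.6667)
(S(-1, -7) + c)*y(5, 6) = (-4 + 14/3)*(-30 + 6*6) = 2*(-30 + 36)/3 = (⅔)*6 = 4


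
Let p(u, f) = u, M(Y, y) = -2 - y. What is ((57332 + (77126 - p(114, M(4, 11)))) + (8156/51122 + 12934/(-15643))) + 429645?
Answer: 225511142600227/399850723 ≈ 5.6399e+5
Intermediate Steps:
((57332 + (77126 - p(114, M(4, 11)))) + (8156/51122 + 12934/(-15643))) + 429645 = ((57332 + (77126 - 1*114)) + (8156/51122 + 12934/(-15643))) + 429645 = ((57332 + (77126 - 114)) + (8156*(1/51122) + 12934*(-1/15643))) + 429645 = ((57332 + 77012) + (4078/25561 - 12934/15643)) + 429645 = (134344 - 266813820/399850723) + 429645 = 53717278716892/399850723 + 429645 = 225511142600227/399850723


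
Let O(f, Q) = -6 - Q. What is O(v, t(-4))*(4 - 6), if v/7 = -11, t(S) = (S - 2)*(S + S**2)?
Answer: -132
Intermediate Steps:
t(S) = (-2 + S)*(S + S**2)
v = -77 (v = 7*(-11) = -77)
O(v, t(-4))*(4 - 6) = (-6 - (-4)*(-2 + (-4)**2 - 1*(-4)))*(4 - 6) = (-6 - (-4)*(-2 + 16 + 4))*(-2) = (-6 - (-4)*18)*(-2) = (-6 - 1*(-72))*(-2) = (-6 + 72)*(-2) = 66*(-2) = -132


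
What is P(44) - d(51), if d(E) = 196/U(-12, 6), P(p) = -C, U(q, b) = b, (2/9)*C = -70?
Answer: 847/3 ≈ 282.33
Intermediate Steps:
C = -315 (C = (9/2)*(-70) = -315)
P(p) = 315 (P(p) = -1*(-315) = 315)
d(E) = 98/3 (d(E) = 196/6 = 196*(⅙) = 98/3)
P(44) - d(51) = 315 - 1*98/3 = 315 - 98/3 = 847/3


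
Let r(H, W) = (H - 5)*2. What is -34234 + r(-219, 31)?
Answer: -34682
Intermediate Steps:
r(H, W) = -10 + 2*H (r(H, W) = (-5 + H)*2 = -10 + 2*H)
-34234 + r(-219, 31) = -34234 + (-10 + 2*(-219)) = -34234 + (-10 - 438) = -34234 - 448 = -34682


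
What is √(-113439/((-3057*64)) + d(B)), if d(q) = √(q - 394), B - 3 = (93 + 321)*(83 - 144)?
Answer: √(38531447 + 66455104*I*√25645)/8152 ≈ 8.9644 + 8.932*I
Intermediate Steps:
B = -25251 (B = 3 + (93 + 321)*(83 - 144) = 3 + 414*(-61) = 3 - 25254 = -25251)
d(q) = √(-394 + q)
√(-113439/((-3057*64)) + d(B)) = √(-113439/((-3057*64)) + √(-394 - 25251)) = √(-113439/(-195648) + √(-25645)) = √(-113439*(-1/195648) + I*√25645) = √(37813/65216 + I*√25645)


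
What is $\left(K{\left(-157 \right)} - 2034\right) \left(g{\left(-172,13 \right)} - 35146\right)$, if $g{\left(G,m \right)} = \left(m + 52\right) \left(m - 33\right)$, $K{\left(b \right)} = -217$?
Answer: $82039946$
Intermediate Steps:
$g{\left(G,m \right)} = \left(-33 + m\right) \left(52 + m\right)$ ($g{\left(G,m \right)} = \left(52 + m\right) \left(-33 + m\right) = \left(-33 + m\right) \left(52 + m\right)$)
$\left(K{\left(-157 \right)} - 2034\right) \left(g{\left(-172,13 \right)} - 35146\right) = \left(-217 - 2034\right) \left(\left(-1716 + 13^{2} + 19 \cdot 13\right) - 35146\right) = - 2251 \left(\left(-1716 + 169 + 247\right) - 35146\right) = - 2251 \left(-1300 - 35146\right) = \left(-2251\right) \left(-36446\right) = 82039946$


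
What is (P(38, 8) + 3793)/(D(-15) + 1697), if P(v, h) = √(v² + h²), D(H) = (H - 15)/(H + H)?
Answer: 3793/1698 + √377/849 ≈ 2.2567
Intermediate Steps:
D(H) = (-15 + H)/(2*H) (D(H) = (-15 + H)/((2*H)) = (-15 + H)*(1/(2*H)) = (-15 + H)/(2*H))
P(v, h) = √(h² + v²)
(P(38, 8) + 3793)/(D(-15) + 1697) = (√(8² + 38²) + 3793)/((½)*(-15 - 15)/(-15) + 1697) = (√(64 + 1444) + 3793)/((½)*(-1/15)*(-30) + 1697) = (√1508 + 3793)/(1 + 1697) = (2*√377 + 3793)/1698 = (3793 + 2*√377)*(1/1698) = 3793/1698 + √377/849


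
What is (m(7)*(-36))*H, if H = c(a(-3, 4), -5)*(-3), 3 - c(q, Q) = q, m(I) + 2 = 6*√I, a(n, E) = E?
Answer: 216 - 648*√7 ≈ -1498.4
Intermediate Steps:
m(I) = -2 + 6*√I
c(q, Q) = 3 - q
H = 3 (H = (3 - 1*4)*(-3) = (3 - 4)*(-3) = -1*(-3) = 3)
(m(7)*(-36))*H = ((-2 + 6*√7)*(-36))*3 = (72 - 216*√7)*3 = 216 - 648*√7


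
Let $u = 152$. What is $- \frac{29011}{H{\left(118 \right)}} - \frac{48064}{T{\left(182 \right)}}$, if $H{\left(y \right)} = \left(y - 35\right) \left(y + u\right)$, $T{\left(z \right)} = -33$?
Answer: $\frac{358718959}{246510} \approx 1455.2$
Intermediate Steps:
$H{\left(y \right)} = \left(-35 + y\right) \left(152 + y\right)$ ($H{\left(y \right)} = \left(y - 35\right) \left(y + 152\right) = \left(-35 + y\right) \left(152 + y\right)$)
$- \frac{29011}{H{\left(118 \right)}} - \frac{48064}{T{\left(182 \right)}} = - \frac{29011}{-5320 + 118^{2} + 117 \cdot 118} - \frac{48064}{-33} = - \frac{29011}{-5320 + 13924 + 13806} - - \frac{48064}{33} = - \frac{29011}{22410} + \frac{48064}{33} = \frac{358718959}{246510}$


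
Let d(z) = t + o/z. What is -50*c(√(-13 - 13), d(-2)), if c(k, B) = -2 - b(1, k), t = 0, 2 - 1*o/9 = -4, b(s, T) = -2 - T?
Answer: -50*I*√26 ≈ -254.95*I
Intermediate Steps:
o = 54 (o = 18 - 9*(-4) = 18 + 36 = 54)
d(z) = 54/z (d(z) = 0 + 54/z = 54/z)
c(k, B) = k (c(k, B) = -2 - (-2 - k) = -2 + (2 + k) = k)
-50*c(√(-13 - 13), d(-2)) = -50*√(-13 - 13) = -50*I*√26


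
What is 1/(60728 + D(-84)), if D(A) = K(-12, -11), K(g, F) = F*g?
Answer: 1/60860 ≈ 1.6431e-5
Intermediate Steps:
D(A) = 132 (D(A) = -11*(-12) = 132)
1/(60728 + D(-84)) = 1/(60728 + 132) = 1/60860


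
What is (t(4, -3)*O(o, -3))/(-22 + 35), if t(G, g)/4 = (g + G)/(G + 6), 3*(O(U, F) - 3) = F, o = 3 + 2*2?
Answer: 4/65 ≈ 0.061538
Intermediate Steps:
o = 7 (o = 3 + 4 = 7)
O(U, F) = 3 + F/3
t(G, g) = 4*(G + g)/(6 + G) (t(G, g) = 4*((g + G)/(G + 6)) = 4*((G + g)/(6 + G)) = 4*(G + g)/(6 + G))
(t(4, -3)*O(o, -3))/(-22 + 35) = ((4*(4 - 3)/(6 + 4))*(3 + (⅓)*(-3)))/(-22 + 35) = ((4*1/10)*(3 - 1))/13 = ((4*(⅒)*1)*2)*(1/13) = ((⅖)*2)*(1/13) = (⅘)*(1/13) = 4/65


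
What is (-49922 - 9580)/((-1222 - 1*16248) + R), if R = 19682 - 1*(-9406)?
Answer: -29751/5809 ≈ -5.1215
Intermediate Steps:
R = 29088 (R = 19682 + 9406 = 29088)
(-49922 - 9580)/((-1222 - 1*16248) + R) = (-49922 - 9580)/((-1222 - 1*16248) + 29088) = -59502/((-1222 - 16248) + 29088) = -59502/(-17470 + 29088) = -59502/11618 = -59502*1/11618 = -29751/5809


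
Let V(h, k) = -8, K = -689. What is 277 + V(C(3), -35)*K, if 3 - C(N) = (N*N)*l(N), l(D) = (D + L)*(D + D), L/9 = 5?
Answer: 5789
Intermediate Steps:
L = 45 (L = 9*5 = 45)
l(D) = 2*D*(45 + D) (l(D) = (D + 45)*(D + D) = (45 + D)*(2*D) = 2*D*(45 + D))
C(N) = 3 - 2*N**3*(45 + N) (C(N) = 3 - N*N*2*N*(45 + N) = 3 - N**2*2*N*(45 + N) = 3 - 2*N**3*(45 + N))
277 + V(C(3), -35)*K = 277 - 8*(-689) = 277 + 5512 = 5789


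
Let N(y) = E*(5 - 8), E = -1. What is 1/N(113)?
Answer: 1/3 ≈ 0.33333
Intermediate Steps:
N(y) = 3 (N(y) = -(5 - 8) = -1*(-3) = 3)
1/N(113) = 1/3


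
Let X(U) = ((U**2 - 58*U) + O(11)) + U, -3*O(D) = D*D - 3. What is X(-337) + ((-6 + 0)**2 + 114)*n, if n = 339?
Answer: 550766/3 ≈ 1.8359e+5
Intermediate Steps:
O(D) = 1 - D**2/3 (O(D) = -(D*D - 3)/3 = -(D**2 - 3)/3 = -(-3 + D**2)/3 = 1 - D**2/3)
X(U) = -118/3 + U**2 - 57*U (X(U) = ((U**2 - 58*U) + (1 - 1/3*11**2)) + U = ((U**2 - 58*U) + (1 - 1/3*121)) + U = ((U**2 - 58*U) + (1 - 121/3)) + U = ((U**2 - 58*U) - 118/3) + U = (-118/3 + U**2 - 58*U) + U = -118/3 + U**2 - 57*U)
X(-337) + ((-6 + 0)**2 + 114)*n = (-118/3 + (-337)**2 - 57*(-337)) + ((-6 + 0)**2 + 114)*339 = (-118/3 + 113569 + 19209) + ((-6)**2 + 114)*339 = 398216/3 + (36 + 114)*339 = 398216/3 + 150*339 = 398216/3 + 50850 = 550766/3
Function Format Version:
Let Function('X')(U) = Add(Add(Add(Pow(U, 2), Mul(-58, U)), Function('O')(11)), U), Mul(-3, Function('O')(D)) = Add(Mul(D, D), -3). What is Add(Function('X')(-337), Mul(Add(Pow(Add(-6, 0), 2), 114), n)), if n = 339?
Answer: Rational(550766, 3) ≈ 1.8359e+5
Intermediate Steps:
Function('O')(D) = Add(1, Mul(Rational(-1, 3), Pow(D, 2))) (Function('O')(D) = Mul(Rational(-1, 3), Add(Mul(D, D), -3)) = Mul(Rational(-1, 3), Add(Pow(D, 2), -3)) = Mul(Rational(-1, 3), Add(-3, Pow(D, 2))) = Add(1, Mul(Rational(-1, 3), Pow(D, 2))))
Function('X')(U) = Add(Rational(-118, 3), Pow(U, 2), Mul(-57, U)) (Function('X')(U) = Add(Add(Add(Pow(U, 2), Mul(-58, U)), Add(1, Mul(Rational(-1, 3), Pow(11, 2)))), U) = Add(Add(Add(Pow(U, 2), Mul(-58, U)), Add(1, Mul(Rational(-1, 3), 121))), U) = Add(Add(Add(Pow(U, 2), Mul(-58, U)), Add(1, Rational(-121, 3))), U) = Add(Add(Add(Pow(U, 2), Mul(-58, U)), Rational(-118, 3)), U) = Add(Add(Rational(-118, 3), Pow(U, 2), Mul(-58, U)), U) = Add(Rational(-118, 3), Pow(U, 2), Mul(-57, U)))
Add(Function('X')(-337), Mul(Add(Pow(Add(-6, 0), 2), 114), n)) = Add(Add(Rational(-118, 3), Pow(-337, 2), Mul(-57, -337)), Mul(Add(Pow(Add(-6, 0), 2), 114), 339)) = Add(Add(Rational(-118, 3), 113569, 19209), Mul(Add(Pow(-6, 2), 114), 339)) = Add(Rational(398216, 3), Mul(Add(36, 114), 339)) = Add(Rational(398216, 3), Mul(150, 339)) = Add(Rational(398216, 3), 50850) = Rational(550766, 3)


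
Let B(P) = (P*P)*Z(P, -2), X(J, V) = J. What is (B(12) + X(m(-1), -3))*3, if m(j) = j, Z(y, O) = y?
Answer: 5181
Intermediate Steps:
B(P) = P³ (B(P) = (P*P)*P = P²*P = P³)
(B(12) + X(m(-1), -3))*3 = (12³ - 1)*3 = (1728 - 1)*3 = 1727*3 = 5181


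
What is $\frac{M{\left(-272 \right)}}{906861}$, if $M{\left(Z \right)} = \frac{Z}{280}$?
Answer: $- \frac{34}{31740135} \approx -1.0712 \cdot 10^{-6}$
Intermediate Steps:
$M{\left(Z \right)} = \frac{Z}{280}$ ($M{\left(Z \right)} = Z \frac{1}{280} = \frac{Z}{280}$)
$\frac{M{\left(-272 \right)}}{906861} = \frac{\frac{1}{280} \left(-272\right)}{906861} = \left(- \frac{34}{35}\right) \frac{1}{906861} = - \frac{34}{31740135}$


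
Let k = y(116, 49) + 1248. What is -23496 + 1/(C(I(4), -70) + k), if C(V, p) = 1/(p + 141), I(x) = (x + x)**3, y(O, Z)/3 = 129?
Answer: -2727556585/116086 ≈ -23496.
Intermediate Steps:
y(O, Z) = 387 (y(O, Z) = 3*129 = 387)
I(x) = 8*x**3 (I(x) = (2*x)**3 = 8*x**3)
C(V, p) = 1/(141 + p)
k = 1635 (k = 387 + 1248 = 1635)
-23496 + 1/(C(I(4), -70) + k) = -23496 + 1/(1/(141 - 70) + 1635) = -23496 + 1/(1/71 + 1635) = -23496 + 1/(116086/71) = -23496 + 71/116086 = -2727556585/116086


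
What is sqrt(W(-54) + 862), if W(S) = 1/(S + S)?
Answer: sqrt(279285)/18 ≈ 29.360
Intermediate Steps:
W(S) = 1/(2*S)
sqrt(W(-54) + 862) = sqrt((1/2)/(-54) + 862) = sqrt((1/2)*(-1/54) + 862) = sqrt(-1/108 + 862) = sqrt(93095/108) = sqrt(279285)/18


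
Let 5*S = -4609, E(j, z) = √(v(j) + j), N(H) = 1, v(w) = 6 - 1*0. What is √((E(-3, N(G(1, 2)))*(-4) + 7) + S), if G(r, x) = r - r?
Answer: √(-22870 - 100*√3)/5 ≈ 30.36*I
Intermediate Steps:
v(w) = 6 (v(w) = 6 + 0 = 6)
G(r, x) = 0
E(j, z) = √(6 + j)
S = -4609/5 (S = (⅕)*(-4609) = -4609/5 ≈ -921.80)
√((E(-3, N(G(1, 2)))*(-4) + 7) + S) = √((√(6 - 3)*(-4) + 7) - 4609/5) = √((√3*(-4) + 7) - 4609/5) = √((-4*√3 + 7) - 4609/5) = √((7 - 4*√3) - 4609/5) = √(-4574/5 - 4*√3)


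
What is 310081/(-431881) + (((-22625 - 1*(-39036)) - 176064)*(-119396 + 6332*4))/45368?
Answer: 1621519438100779/4898394302 ≈ 3.3103e+5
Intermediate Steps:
310081/(-431881) + (((-22625 - 1*(-39036)) - 176064)*(-119396 + 6332*4))/45368 = 310081*(-1/431881) + (((-22625 + 39036) - 176064)*(-119396 + 25328))*(1/45368) = -310081/431881 + ((16411 - 176064)*(-94068))*(1/45368) = -310081/431881 - 159653*(-94068)*(1/45368) = -310081/431881 + 15018238404*(1/45368) = -310081/431881 + 3754559601/11342 = 1621519438100779/4898394302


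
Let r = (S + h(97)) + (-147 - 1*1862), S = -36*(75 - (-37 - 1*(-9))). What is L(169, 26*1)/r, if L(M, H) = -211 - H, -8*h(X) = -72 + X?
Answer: 1896/45761 ≈ 0.041433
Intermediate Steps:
S = -3708 (S = -36*(75 - (-37 + 9)) = -36*(75 - 1*(-28)) = -36*(75 + 28) = -36*103 = -3708)
h(X) = 9 - X/8 (h(X) = -(-72 + X)/8 = 9 - X/8)
r = -45761/8 (r = (-3708 + (9 - ⅛*97)) + (-147 - 1*1862) = (-3708 + (9 - 97/8)) + (-147 - 1862) = (-3708 - 25/8) - 2009 = -29689/8 - 2009 = -45761/8 ≈ -5720.1)
L(169, 26*1)/r = (-211 - 26)/(-45761/8) = (-211 - 1*26)*(-8/45761) = (-211 - 26)*(-8/45761) = -237*(-8/45761) = 1896/45761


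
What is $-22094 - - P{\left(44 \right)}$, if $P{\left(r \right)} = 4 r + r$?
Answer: $-21874$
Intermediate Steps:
$P{\left(r \right)} = 5 r$
$-22094 - - P{\left(44 \right)} = -22094 - - 5 \cdot 44 = -22094 - \left(-1\right) 220 = -22094 - -220 = -22094 + 220 = -21874$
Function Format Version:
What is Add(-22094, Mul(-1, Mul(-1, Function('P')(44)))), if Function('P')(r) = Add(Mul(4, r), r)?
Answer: -21874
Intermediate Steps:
Function('P')(r) = Mul(5, r)
Add(-22094, Mul(-1, Mul(-1, Function('P')(44)))) = Add(-22094, Mul(-1, Mul(-1, Mul(5, 44)))) = Add(-22094, Mul(-1, Mul(-1, 220))) = Add(-22094, Mul(-1, -220)) = Add(-22094, 220) = -21874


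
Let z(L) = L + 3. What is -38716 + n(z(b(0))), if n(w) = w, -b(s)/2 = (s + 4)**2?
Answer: -38745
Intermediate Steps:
b(s) = -2*(4 + s)**2 (b(s) = -2*(s + 4)**2 = -2*(4 + s)**2)
z(L) = 3 + L
-38716 + n(z(b(0))) = -38716 + (3 - 2*(4 + 0)**2) = -38716 + (3 - 2*4**2) = -38716 + (3 - 2*16) = -38716 + (3 - 32) = -38716 - 29 = -38745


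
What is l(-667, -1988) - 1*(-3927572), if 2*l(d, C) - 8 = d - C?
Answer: 7856473/2 ≈ 3.9282e+6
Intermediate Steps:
l(d, C) = 4 + d/2 - C/2 (l(d, C) = 4 + (d - C)/2 = 4 + (d/2 - C/2) = 4 + d/2 - C/2)
l(-667, -1988) - 1*(-3927572) = (4 + (½)*(-667) - ½*(-1988)) - 1*(-3927572) = (4 - 667/2 + 994) + 3927572 = 1329/2 + 3927572 = 7856473/2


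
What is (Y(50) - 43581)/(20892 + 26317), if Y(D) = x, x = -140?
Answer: -43721/47209 ≈ -0.92612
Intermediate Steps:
Y(D) = -140
(Y(50) - 43581)/(20892 + 26317) = (-140 - 43581)/(20892 + 26317) = -43721/47209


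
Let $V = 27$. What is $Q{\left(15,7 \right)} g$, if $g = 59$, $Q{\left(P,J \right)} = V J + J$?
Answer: $11564$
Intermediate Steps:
$Q{\left(P,J \right)} = 28 J$ ($Q{\left(P,J \right)} = 27 J + J = 28 J$)
$Q{\left(15,7 \right)} g = 28 \cdot 7 \cdot 59 = 196 \cdot 59 = 11564$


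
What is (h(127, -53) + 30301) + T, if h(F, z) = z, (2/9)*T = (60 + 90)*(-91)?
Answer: -31177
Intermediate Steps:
T = -61425 (T = 9*((60 + 90)*(-91))/2 = 9*(150*(-91))/2 = (9/2)*(-13650) = -61425)
(h(127, -53) + 30301) + T = (-53 + 30301) - 61425 = 30248 - 61425 = -31177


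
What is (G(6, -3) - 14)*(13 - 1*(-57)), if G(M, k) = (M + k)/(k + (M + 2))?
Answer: -938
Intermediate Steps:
G(M, k) = (M + k)/(2 + M + k) (G(M, k) = (M + k)/(k + (2 + M)) = (M + k)/(2 + M + k))
(G(6, -3) - 14)*(13 - 1*(-57)) = ((6 - 3)/(2 + 6 - 3) - 14)*(13 - 1*(-57)) = (3/5 - 14)*(13 + 57) = ((1/5)*3 - 14)*70 = (3/5 - 14)*70 = -67/5*70 = -938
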